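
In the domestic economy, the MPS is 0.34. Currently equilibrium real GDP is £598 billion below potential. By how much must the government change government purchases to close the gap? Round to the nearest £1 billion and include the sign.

MPC = 1 − MPS = 1 − 0.34 = 0.66.
Spending multiplier = 1/(1 − MPC) = 1/(1 − 0.66) = 1/0.34 ≈ 2.941.
Need ΔY = +£598 billion, so ΔG = ΔY/k = (+£598 billion) × 0.34 ≈ +£203 billion.
The government should increase government purchases by £203 billion.

+£203 billion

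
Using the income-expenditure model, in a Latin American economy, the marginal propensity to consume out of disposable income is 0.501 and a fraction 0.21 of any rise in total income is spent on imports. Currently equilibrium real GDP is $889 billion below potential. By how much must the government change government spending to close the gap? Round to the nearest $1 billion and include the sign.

+$630 billion

Spending multiplier = 1/(1 − c + m) = 1/(1 − 0.501 + 0.21) = 1/0.709 ≈ 1.41.
Need ΔY = +$889 billion, so ΔG = ΔY/k = (+$889 billion) × 0.709 ≈ +$630 billion.
The government should increase government spending by $630 billion.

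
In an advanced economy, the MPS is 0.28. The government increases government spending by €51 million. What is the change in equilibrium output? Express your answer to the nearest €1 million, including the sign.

+€182 million

MPC = 1 − MPS = 1 − 0.28 = 0.72.
Spending multiplier = 1/(1 − MPC) = 1/(1 − 0.72) = 1/0.28 ≈ 3.571.
ΔY = k × ΔG = (+€51 million) / 0.28 ≈ +€182 million.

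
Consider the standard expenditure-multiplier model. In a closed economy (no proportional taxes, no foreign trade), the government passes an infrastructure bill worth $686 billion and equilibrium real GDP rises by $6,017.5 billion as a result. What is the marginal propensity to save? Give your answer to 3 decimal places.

0.114

Implied spending multiplier k = ΔY/ΔG = 6,017.5/686 ≈ 8.7719.
Since k = 1/(1 − MPC), MPC = 1 − 1/k = 1 − ΔG/ΔY = 1 − 686/6,017.5 ≈ 0.886.
MPS = 1 − MPC = 0.114.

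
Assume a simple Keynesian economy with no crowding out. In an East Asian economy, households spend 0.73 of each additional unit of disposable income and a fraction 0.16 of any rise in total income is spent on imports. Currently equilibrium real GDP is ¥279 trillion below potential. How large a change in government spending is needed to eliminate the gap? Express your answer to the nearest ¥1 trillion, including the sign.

Spending multiplier = 1/(1 − c + m) = 1/(1 − 0.73 + 0.16) = 1/0.43 ≈ 2.326.
Need ΔY = +¥279 trillion, so ΔG = ΔY/k = (+¥279 trillion) × 0.43 ≈ +¥120 trillion.
The government should increase government spending by ¥120 trillion.

+¥120 trillion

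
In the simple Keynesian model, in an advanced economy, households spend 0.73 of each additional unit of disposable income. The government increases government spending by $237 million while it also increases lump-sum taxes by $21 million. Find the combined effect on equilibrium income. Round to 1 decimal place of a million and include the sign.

Expenditure multiplier = 1/(1 − MPC) = 1/(1 − 0.73) = 1/0.27 ≈ 3.704.
ΔG contributes k·ΔG = (+$237 million) / 0.27 ≈ +$877.8 million.
ΔT of +$21 million changes first-round spending by −c·ΔT = −$15.33 million, contributing k·(−c·ΔT) = (−$15.33 million) / 0.27 ≈ −$56.8 million.
Net ΔY = k(ΔG − c·ΔT) = (+$221.67 million) / 0.27 = +$821 million.

+$821.0 million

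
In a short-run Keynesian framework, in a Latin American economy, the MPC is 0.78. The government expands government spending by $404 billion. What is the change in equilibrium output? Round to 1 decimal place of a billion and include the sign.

Expenditure multiplier = 1/(1 − MPC) = 1/(1 − 0.78) = 1/0.22 ≈ 4.545.
ΔY = k × ΔG = (+$404 billion) / 0.22 ≈ +$1,836.4 billion.

+$1,836.4 billion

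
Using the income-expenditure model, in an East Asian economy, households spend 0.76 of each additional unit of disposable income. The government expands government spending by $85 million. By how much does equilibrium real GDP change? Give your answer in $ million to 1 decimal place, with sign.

Spending multiplier = 1/(1 − MPC) = 1/(1 − 0.76) = 1/0.24 ≈ 4.167.
ΔY = k × ΔG = (+$85 million) / 0.24 ≈ +$354.2 million.

+$354.2 million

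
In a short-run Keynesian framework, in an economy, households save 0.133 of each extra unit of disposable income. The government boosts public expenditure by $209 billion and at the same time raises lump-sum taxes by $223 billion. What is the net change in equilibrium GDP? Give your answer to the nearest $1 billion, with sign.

+$118 billion

MPC = 1 − MPS = 1 − 0.133 = 0.867.
Expenditure multiplier = 1/(1 − MPC) = 1/(1 − 0.867) = 1/0.133 ≈ 7.519.
ΔG contributes k·ΔG = (+$209 billion) / 0.133 ≈ +$1,571.4 billion.
ΔT of +$223 billion changes first-round spending by −c·ΔT = −$193.341 billion, contributing k·(−c·ΔT) = (−$193.341 billion) / 0.133 ≈ −$1,453.7 billion.
Net ΔY = k(ΔG − c·ΔT) = (+$15.659 billion) / 0.133 ≈ +$118 billion.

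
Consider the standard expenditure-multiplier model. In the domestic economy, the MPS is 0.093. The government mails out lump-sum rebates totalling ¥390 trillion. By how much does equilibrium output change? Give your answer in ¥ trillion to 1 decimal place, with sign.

+¥3,803.5 trillion

MPC = 1 − MPS = 1 − 0.093 = 0.907.
A lump-sum tax change of −¥390 trillion shifts disposable income by +¥390 trillion; first-round consumption changes by −c × ΔT = −0.907 × (−¥390 trillion) = +¥353.73 trillion.
Expenditure multiplier = 1/(1 − MPC) = 1/(1 − 0.907) = 1/0.093 ≈ 10.753.
The tax multiplier is −c × k ≈ −9.753, so ΔY = k × (−c·ΔT) = (+¥353.73 trillion) / 0.093 ≈ +¥3,803.5 trillion.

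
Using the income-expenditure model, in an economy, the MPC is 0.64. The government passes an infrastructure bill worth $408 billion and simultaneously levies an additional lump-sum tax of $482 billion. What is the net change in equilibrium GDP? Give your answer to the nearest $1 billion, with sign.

Expenditure multiplier = 1/(1 − MPC) = 1/(1 − 0.64) = 1/0.36 ≈ 2.778.
ΔG contributes k·ΔG = (+$408 billion) / 0.36 ≈ +$1,133.3 billion.
ΔT of +$482 billion changes first-round spending by −c·ΔT = −$308.48 billion, contributing k·(−c·ΔT) = (−$308.48 billion) / 0.36 ≈ −$856.9 billion.
Net ΔY = k(ΔG − c·ΔT) = (+$99.52 billion) / 0.36 ≈ +$276 billion.

+$276 billion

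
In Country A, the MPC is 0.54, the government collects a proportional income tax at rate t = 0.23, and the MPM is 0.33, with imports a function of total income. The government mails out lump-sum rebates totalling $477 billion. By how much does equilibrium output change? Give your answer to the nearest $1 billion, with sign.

+$282 billion

A lump-sum tax change of −$477 billion shifts disposable income by +$477 billion; first-round consumption changes by −c × ΔT = −0.54 × (−$477 billion) = +$257.58 billion.
Expenditure multiplier = 1/(1 − c(1−t) + m) = 1/(1 − 0.54×0.77 + 0.33) = 1/0.9142 ≈ 1.094.
The tax multiplier is −c × k ≈ −0.591, so ΔY = k × (−c·ΔT) = (+$257.58 billion) / 0.9142 ≈ +$282 billion.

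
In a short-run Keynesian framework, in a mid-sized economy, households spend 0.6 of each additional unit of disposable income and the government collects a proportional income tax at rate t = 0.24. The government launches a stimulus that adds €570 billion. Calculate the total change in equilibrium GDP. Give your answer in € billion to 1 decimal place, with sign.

Expenditure multiplier = 1/(1 − c(1−t)) = 1/(1 − 0.6×0.76) = 1/0.544 ≈ 1.838.
ΔY = k × ΔG = (+€570 billion) / 0.544 ≈ +€1,047.8 billion.

+€1,047.8 billion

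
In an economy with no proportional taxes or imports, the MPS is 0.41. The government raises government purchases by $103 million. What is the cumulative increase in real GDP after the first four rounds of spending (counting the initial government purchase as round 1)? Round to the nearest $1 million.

MPC = 1 − MPS = 1 − 0.41 = 0.59.
Round 1 adds ΔG = $103 million; each later round is MPC = 0.59 times the previous.
After 4 rounds: 103 + 60.77 + 35.8543 + 21.154037 = ΔG·(1 − c^4)/(1 − c) = 103 × (1 − 0.12117361)/0.41 ≈ $221 million.

$221 million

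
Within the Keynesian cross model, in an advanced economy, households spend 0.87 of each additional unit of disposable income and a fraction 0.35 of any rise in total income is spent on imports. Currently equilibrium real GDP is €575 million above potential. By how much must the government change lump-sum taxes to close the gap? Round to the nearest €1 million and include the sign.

Spending multiplier = 1/(1 − c + m) = 1/(1 − 0.87 + 0.35) = 1/0.48 ≈ 2.083.
Tax multiplier = −c·k = −0.87/0.48 ≈ −1.813. Need ΔY = −€575 million, so ΔT = ΔY/(−c·k) = −(−€575 million) × 0.48 / 0.87 ≈ +€317 million.
The government should raise lump-sum taxes by €317 million.

+€317 million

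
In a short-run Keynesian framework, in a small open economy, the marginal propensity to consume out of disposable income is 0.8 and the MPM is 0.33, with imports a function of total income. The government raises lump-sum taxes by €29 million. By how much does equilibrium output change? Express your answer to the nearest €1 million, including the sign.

−€44 million

A lump-sum tax change of +€29 million shifts disposable income by −€29 million; first-round consumption changes by −c × ΔT = −0.8 × (+€29 million) = −€23.2 million.
Expenditure multiplier = 1/(1 − c + m) = 1/(1 − 0.8 + 0.33) = 1/0.53 ≈ 1.887.
The tax multiplier is −c × k ≈ −1.509, so ΔY = k × (−c·ΔT) = (−€23.2 million) / 0.53 ≈ −€44 million.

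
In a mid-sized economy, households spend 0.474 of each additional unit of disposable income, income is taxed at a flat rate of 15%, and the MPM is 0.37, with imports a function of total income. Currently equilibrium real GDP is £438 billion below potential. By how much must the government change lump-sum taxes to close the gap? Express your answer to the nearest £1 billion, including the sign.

Spending multiplier = 1/(1 − c(1−t) + m) = 1/(1 − 0.474×0.85 + 0.37) = 1/0.9671 ≈ 1.034.
Tax multiplier = −c·k = −0.474/0.9671 ≈ −0.49. Need ΔY = +£438 billion, so ΔT = ΔY/(−c·k) = −(+£438 billion) × 0.9671 / 0.474 ≈ −£894 billion.
The government should cut lump-sum taxes by £894 billion.

−£894 billion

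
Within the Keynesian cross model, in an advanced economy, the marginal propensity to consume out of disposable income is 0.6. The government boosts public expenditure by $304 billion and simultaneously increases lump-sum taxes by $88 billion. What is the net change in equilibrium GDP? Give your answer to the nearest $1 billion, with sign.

+$628 billion

Expenditure multiplier = 1/(1 − MPC) = 1/(1 − 0.6) = 1/0.4 = 2.5.
ΔG contributes k·ΔG = (+$304 billion) / 0.4 = +$760 billion.
ΔT of +$88 billion changes first-round spending by −c·ΔT = −$52.8 billion, contributing k·(−c·ΔT) = (−$52.8 billion) / 0.4 = −$132 billion.
Net ΔY = k(ΔG − c·ΔT) = (+$251.2 billion) / 0.4 = +$628 billion.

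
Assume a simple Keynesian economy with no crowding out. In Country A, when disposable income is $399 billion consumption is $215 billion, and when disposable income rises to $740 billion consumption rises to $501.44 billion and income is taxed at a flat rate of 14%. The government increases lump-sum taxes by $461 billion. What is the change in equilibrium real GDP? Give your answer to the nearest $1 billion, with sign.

−$1,395 billion

MPC = ΔC/ΔYd = (501.44 − 215)/(740 − 399) = 286.44/341 = 0.84.
A lump-sum tax change of +$461 billion shifts disposable income by −$461 billion; first-round consumption changes by −c × ΔT = −0.84 × (+$461 billion) = −$387.24 billion.
Expenditure multiplier = 1/(1 − c(1−t)) = 1/(1 − 0.84×0.86) = 1/0.2776 ≈ 3.602.
The tax multiplier is −c × k ≈ −3.026, so ΔY = k × (−c·ΔT) = (−$387.24 billion) / 0.2776 ≈ −$1,395 billion.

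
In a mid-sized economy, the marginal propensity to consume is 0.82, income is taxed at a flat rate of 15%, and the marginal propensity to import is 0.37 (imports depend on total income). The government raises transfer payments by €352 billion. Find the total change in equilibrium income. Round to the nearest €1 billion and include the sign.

The transfer change shifts disposable income by +€352 billion, so first-round consumption changes by c·ΔTR = 0.82 × (+€352 billion) = +€288.64 billion.
Expenditure multiplier = 1/(1 − c(1−t) + m) = 1/(1 − 0.82×0.85 + 0.37) = 1/0.673 ≈ 1.486.
The transfer multiplier is c × k ≈ 1.218, so ΔY = k × (c·ΔTR) = (+€288.64 billion) / 0.673 ≈ +€429 billion.

+€429 billion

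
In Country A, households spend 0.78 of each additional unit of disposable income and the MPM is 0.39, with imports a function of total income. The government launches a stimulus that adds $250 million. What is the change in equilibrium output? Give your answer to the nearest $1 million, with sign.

Expenditure multiplier = 1/(1 − c + m) = 1/(1 − 0.78 + 0.39) = 1/0.61 ≈ 1.639.
ΔY = k × ΔG = (+$250 million) / 0.61 ≈ +$410 million.

+$410 million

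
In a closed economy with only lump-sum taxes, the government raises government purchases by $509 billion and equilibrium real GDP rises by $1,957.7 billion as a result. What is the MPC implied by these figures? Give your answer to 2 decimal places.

0.74

Implied spending multiplier k = ΔY/ΔG = 1,957.7/509 ≈ 3.8462.
Since k = 1/(1 − MPC), MPC = 1 − 1/k = 1 − ΔG/ΔY = 1 − 509/1,957.7 ≈ 0.74.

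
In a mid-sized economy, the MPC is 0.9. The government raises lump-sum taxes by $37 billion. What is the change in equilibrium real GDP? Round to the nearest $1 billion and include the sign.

A lump-sum tax change of +$37 billion shifts disposable income by −$37 billion; first-round consumption changes by −c × ΔT = −0.9 × (+$37 billion) = −$33.3 billion.
Expenditure multiplier = 1/(1 − MPC) = 1/(1 − 0.9) = 1/0.1 = 10.
The tax multiplier is −c × k = −9, so ΔY = k × (−c·ΔT) = (−$33.3 billion) / 0.1 = −$333 billion.

−$333 billion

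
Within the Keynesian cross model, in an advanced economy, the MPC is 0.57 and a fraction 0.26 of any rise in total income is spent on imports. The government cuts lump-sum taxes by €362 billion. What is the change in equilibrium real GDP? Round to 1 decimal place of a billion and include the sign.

+€299.0 billion

A lump-sum tax change of −€362 billion shifts disposable income by +€362 billion; first-round consumption changes by −c × ΔT = −0.57 × (−€362 billion) = +€206.34 billion.
Expenditure multiplier = 1/(1 − c + m) = 1/(1 − 0.57 + 0.26) = 1/0.69 ≈ 1.449.
The tax multiplier is −c × k ≈ −0.826, so ΔY = k × (−c·ΔT) = (+€206.34 billion) / 0.69 ≈ +€299 billion.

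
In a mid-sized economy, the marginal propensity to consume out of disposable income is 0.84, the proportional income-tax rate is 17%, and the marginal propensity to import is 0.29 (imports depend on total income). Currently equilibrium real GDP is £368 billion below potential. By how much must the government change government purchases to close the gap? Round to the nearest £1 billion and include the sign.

+£218 billion

Spending multiplier = 1/(1 − c(1−t) + m) = 1/(1 − 0.84×0.83 + 0.29) = 1/0.5928 ≈ 1.687.
Need ΔY = +£368 billion, so ΔG = ΔY/k = (+£368 billion) × 0.5928 ≈ +£218 billion.
The government should increase government purchases by £218 billion.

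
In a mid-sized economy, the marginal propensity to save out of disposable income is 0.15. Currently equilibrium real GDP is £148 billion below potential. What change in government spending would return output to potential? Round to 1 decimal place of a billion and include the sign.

MPC = 1 − MPS = 1 − 0.15 = 0.85.
Spending multiplier = 1/(1 − MPC) = 1/(1 − 0.85) = 1/0.15 ≈ 6.667.
Need ΔY = +£148 billion, so ΔG = ΔY/k = (+£148 billion) × 0.15 = +£22.2 billion.
The government should increase government spending by £22.2 billion.

+£22.2 billion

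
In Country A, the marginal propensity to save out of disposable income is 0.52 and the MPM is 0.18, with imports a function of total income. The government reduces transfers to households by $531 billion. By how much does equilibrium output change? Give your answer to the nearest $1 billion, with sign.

MPC = 1 − MPS = 1 − 0.52 = 0.48.
The transfer change shifts disposable income by −$531 billion, so first-round consumption changes by c·ΔTR = 0.48 × (−$531 billion) = −$254.88 billion.
Expenditure multiplier = 1/(1 − c + m) = 1/(1 − 0.48 + 0.18) = 1/0.7 ≈ 1.429.
The transfer multiplier is c × k ≈ 0.686, so ΔY = k × (c·ΔTR) = (−$254.88 billion) / 0.7 ≈ −$364 billion.

−$364 billion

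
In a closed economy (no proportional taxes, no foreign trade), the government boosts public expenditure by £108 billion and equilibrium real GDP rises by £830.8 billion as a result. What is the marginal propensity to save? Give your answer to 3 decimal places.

0.130

Implied spending multiplier k = ΔY/ΔG = 830.8/108 ≈ 7.6926.
Since k = 1/(1 − MPC), MPC = 1 − 1/k = 1 − ΔG/ΔY = 1 − 108/830.8 ≈ 0.870.
MPS = 1 − MPC = 0.130.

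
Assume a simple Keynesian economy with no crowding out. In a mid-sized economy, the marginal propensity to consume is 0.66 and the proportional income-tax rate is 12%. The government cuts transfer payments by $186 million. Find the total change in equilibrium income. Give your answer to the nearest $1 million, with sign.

−$293 million

The transfer change shifts disposable income by −$186 million, so first-round consumption changes by c·ΔTR = 0.66 × (−$186 million) = −$122.76 million.
Expenditure multiplier = 1/(1 − c(1−t)) = 1/(1 − 0.66×0.88) = 1/0.4192 ≈ 2.385.
The transfer multiplier is c × k ≈ 1.574, so ΔY = k × (c·ΔTR) = (−$122.76 million) / 0.4192 ≈ −$293 million.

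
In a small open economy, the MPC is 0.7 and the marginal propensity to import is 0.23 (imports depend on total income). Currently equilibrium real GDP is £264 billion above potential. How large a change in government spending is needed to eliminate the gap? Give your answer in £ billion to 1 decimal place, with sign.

Spending multiplier = 1/(1 − c + m) = 1/(1 − 0.7 + 0.23) = 1/0.53 ≈ 1.887.
Need ΔY = −£264 billion, so ΔG = ΔY/k = (−£264 billion) × 0.53 ≈ −£139.9 billion.
The government should cut government spending by £139.9 billion.

−£139.9 billion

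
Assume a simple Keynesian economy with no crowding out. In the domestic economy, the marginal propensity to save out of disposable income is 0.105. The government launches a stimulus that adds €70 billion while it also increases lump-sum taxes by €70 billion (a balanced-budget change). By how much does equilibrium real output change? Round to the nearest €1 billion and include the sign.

MPC = 1 − MPS = 1 − 0.105 = 0.895.
Expenditure multiplier = 1/(1 − MPC) = 1/(1 − 0.895) = 1/0.105 ≈ 9.524.
ΔG contributes k·ΔG = (+€70 billion) / 0.105 ≈ +€666.7 billion.
ΔT of +€70 billion changes first-round spending by −c·ΔT = −€62.65 billion, contributing k·(−c·ΔT) = (−€62.65 billion) / 0.105 ≈ −€596.7 billion.
With ΔG = ΔT and no other leakages, the balanced-budget multiplier is 1, so ΔY = ΔG = +€70 billion.

+€70 billion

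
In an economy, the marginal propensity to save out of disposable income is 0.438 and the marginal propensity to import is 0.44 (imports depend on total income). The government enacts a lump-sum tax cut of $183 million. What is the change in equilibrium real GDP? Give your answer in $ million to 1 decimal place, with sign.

+$117.1 million

MPC = 1 − MPS = 1 − 0.438 = 0.562.
A lump-sum tax change of −$183 million shifts disposable income by +$183 million; first-round consumption changes by −c × ΔT = −0.562 × (−$183 million) = +$102.846 million.
Expenditure multiplier = 1/(1 − c + m) = 1/(1 − 0.562 + 0.44) = 1/0.878 ≈ 1.139.
The tax multiplier is −c × k ≈ −0.64, so ΔY = k × (−c·ΔT) = (+$102.846 million) / 0.878 ≈ +$117.1 million.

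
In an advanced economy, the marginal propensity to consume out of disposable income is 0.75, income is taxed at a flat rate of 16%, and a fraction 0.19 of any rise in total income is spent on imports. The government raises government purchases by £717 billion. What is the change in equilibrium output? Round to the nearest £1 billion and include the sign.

Expenditure multiplier = 1/(1 − c(1−t) + m) = 1/(1 − 0.75×0.84 + 0.19) = 1/0.56 ≈ 1.786.
ΔY = k × ΔG = (+£717 billion) / 0.56 ≈ +£1,280 billion.

+£1,280 billion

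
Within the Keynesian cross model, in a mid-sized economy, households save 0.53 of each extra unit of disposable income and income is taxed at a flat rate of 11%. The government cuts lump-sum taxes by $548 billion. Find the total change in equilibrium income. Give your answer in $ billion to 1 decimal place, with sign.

MPC = 1 − MPS = 1 − 0.53 = 0.47.
A lump-sum tax change of −$548 billion shifts disposable income by +$548 billion; first-round consumption changes by −c × ΔT = −0.47 × (−$548 billion) = +$257.56 billion.
Expenditure multiplier = 1/(1 − c(1−t)) = 1/(1 − 0.47×0.89) = 1/0.5817 ≈ 1.719.
The tax multiplier is −c × k ≈ −0.808, so ΔY = k × (−c·ΔT) = (+$257.56 billion) / 0.5817 ≈ +$442.8 billion.

+$442.8 billion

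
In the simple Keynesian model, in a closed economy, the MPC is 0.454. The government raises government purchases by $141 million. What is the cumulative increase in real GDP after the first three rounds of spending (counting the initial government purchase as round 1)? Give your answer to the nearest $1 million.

$234 million

Round 1 adds ΔG = $141 million; each later round is MPC = 0.454 times the previous.
After 3 rounds: 141 + 64.014 + 29.062356 = ΔG·(1 − c^3)/(1 − c) = 141 × (1 − 0.093576664)/0.546 ≈ $234 million.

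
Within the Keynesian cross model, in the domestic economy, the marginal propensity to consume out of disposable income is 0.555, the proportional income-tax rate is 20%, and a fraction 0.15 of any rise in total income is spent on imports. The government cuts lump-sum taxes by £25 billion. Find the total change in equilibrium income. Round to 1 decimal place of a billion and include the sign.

+£19.7 billion

A lump-sum tax change of −£25 billion shifts disposable income by +£25 billion; first-round consumption changes by −c × ΔT = −0.555 × (−£25 billion) = +£13.875 billion.
Expenditure multiplier = 1/(1 − c(1−t) + m) = 1/(1 − 0.555×0.8 + 0.15) = 1/0.706 ≈ 1.416.
The tax multiplier is −c × k ≈ −0.786, so ΔY = k × (−c·ΔT) = (+£13.875 billion) / 0.706 ≈ +£19.7 billion.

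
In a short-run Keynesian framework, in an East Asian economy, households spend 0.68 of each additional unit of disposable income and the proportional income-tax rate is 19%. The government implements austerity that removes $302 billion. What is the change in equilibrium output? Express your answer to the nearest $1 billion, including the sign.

Government-spending multiplier = 1/(1 − c(1−t)) = 1/(1 − 0.68×0.81) = 1/0.4492 ≈ 2.226.
ΔY = k × ΔG = (−$302 billion) / 0.4492 ≈ −$672 billion.

−$672 billion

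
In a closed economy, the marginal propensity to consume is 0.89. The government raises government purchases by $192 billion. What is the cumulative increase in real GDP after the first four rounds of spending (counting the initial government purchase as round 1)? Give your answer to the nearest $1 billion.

Round 1 adds ΔG = $192 billion; each later round is MPC = 0.89 times the previous.
After 4 rounds: 192 + 170.88 + 152.0832 + 135.354048 = ΔG·(1 − c^4)/(1 − c) = 192 × (1 − 0.62742241)/0.11 ≈ $650 billion.

$650 billion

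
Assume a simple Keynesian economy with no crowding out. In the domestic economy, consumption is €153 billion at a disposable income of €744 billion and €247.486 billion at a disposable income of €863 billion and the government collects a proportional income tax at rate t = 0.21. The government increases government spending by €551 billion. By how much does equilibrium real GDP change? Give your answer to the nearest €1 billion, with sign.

MPC = ΔC/ΔYd = (247.486 − 153)/(863 − 744) = 94.486/119 = 0.794.
Expenditure multiplier = 1/(1 − c(1−t)) = 1/(1 − 0.794×0.79) = 1/0.37274 ≈ 2.683.
ΔY = k × ΔG = (+€551 billion) / 0.37274 ≈ +€1,478 billion.

+€1,478 billion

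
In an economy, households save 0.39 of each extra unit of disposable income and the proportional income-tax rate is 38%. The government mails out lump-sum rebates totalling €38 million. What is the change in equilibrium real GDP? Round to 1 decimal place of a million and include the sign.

+€37.3 million

MPC = 1 − MPS = 1 − 0.39 = 0.61.
A lump-sum tax change of −€38 million shifts disposable income by +€38 million; first-round consumption changes by −c × ΔT = −0.61 × (−€38 million) = +€23.18 million.
Expenditure multiplier = 1/(1 − c(1−t)) = 1/(1 − 0.61×0.62) = 1/0.6218 ≈ 1.608.
The tax multiplier is −c × k ≈ −0.981, so ΔY = k × (−c·ΔT) = (+€23.18 million) / 0.6218 ≈ +€37.3 million.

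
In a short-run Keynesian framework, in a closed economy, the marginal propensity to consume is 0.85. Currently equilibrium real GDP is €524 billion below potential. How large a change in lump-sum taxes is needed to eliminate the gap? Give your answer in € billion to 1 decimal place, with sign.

−€92.5 billion

Spending multiplier = 1/(1 − MPC) = 1/(1 − 0.85) = 1/0.15 ≈ 6.667.
Tax multiplier = −c·k = −0.85/0.15 ≈ −5.667. Need ΔY = +€524 billion, so ΔT = ΔY/(−c·k) = −(+€524 billion) × 0.15 / 0.85 ≈ −€92.5 billion.
The government should cut lump-sum taxes by €92.5 billion.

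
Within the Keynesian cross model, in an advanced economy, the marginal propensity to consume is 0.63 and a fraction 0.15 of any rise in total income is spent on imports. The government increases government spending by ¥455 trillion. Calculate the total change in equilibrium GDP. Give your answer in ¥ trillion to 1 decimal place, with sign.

Spending multiplier = 1/(1 − c + m) = 1/(1 − 0.63 + 0.15) = 1/0.52 ≈ 1.923.
ΔY = k × ΔG = (+¥455 trillion) / 0.52 = +¥875 trillion.

+¥875.0 trillion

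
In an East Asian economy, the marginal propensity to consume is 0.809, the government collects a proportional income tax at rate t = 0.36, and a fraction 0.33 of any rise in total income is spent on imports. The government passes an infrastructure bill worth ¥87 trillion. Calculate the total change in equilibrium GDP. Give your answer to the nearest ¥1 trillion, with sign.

Government-spending multiplier = 1/(1 − c(1−t) + m) = 1/(1 − 0.809×0.64 + 0.33) = 1/0.81224 ≈ 1.231.
ΔY = k × ΔG = (+¥87 trillion) / 0.81224 ≈ +¥107 trillion.

+¥107 trillion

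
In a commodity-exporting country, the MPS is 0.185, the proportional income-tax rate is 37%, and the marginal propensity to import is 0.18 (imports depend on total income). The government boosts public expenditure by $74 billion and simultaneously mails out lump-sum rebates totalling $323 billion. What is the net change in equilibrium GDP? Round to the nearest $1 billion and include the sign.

+$506 billion

MPC = 1 − MPS = 1 − 0.185 = 0.815.
Expenditure multiplier = 1/(1 − c(1−t) + m) = 1/(1 − 0.815×0.63 + 0.18) = 1/0.66655 ≈ 1.5.
ΔG contributes k·ΔG = (+$74 billion) / 0.66655 ≈ +$111 billion.
ΔT of −$323 billion changes first-round spending by −c·ΔT = +$263.245 billion, contributing k·(−c·ΔT) = (+$263.245 billion) / 0.66655 ≈ +$394.9 billion.
Net ΔY = k(ΔG − c·ΔT) = (+$337.245 billion) / 0.66655 ≈ +$506 billion.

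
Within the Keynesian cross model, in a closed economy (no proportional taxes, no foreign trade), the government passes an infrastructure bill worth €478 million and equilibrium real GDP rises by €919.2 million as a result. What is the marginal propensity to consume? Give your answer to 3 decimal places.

Implied spending multiplier k = ΔY/ΔG = 919.2/478 ≈ 1.923.
Since k = 1/(1 − MPC), MPC = 1 − 1/k = 1 − ΔG/ΔY = 1 − 478/919.2 ≈ 0.480.

0.480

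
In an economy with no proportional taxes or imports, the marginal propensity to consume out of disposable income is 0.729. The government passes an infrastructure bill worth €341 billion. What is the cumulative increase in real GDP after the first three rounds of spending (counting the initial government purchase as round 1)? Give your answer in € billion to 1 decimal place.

Round 1 adds ΔG = €341 billion; each later round is MPC = 0.729 times the previous.
After 3 rounds: 341 + 248.589 + 181.221381 = ΔG·(1 − c^3)/(1 − c) = 341 × (1 − 0.387420489)/0.271 ≈ €770.8 billion.

€770.8 billion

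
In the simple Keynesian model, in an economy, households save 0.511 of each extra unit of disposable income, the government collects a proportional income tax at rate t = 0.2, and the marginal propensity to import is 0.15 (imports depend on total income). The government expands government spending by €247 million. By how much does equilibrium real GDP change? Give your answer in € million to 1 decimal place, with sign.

+€325.5 million

MPC = 1 − MPS = 1 − 0.511 = 0.489.
Expenditure multiplier = 1/(1 − c(1−t) + m) = 1/(1 − 0.489×0.8 + 0.15) = 1/0.7588 ≈ 1.318.
ΔY = k × ΔG = (+€247 million) / 0.7588 ≈ +€325.5 million.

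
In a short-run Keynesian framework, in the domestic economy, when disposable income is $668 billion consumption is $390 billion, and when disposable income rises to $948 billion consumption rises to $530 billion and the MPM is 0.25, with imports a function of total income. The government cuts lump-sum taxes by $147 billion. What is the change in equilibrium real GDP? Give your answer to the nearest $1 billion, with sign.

MPC = ΔC/ΔYd = (530 − 390)/(948 − 668) = 140/280 = 0.5.
A lump-sum tax change of −$147 billion shifts disposable income by +$147 billion; first-round consumption changes by −c × ΔT = −0.5 × (−$147 billion) = +$73.5 billion.
Expenditure multiplier = 1/(1 − c + m) = 1/(1 − 0.5 + 0.25) = 1/0.75 ≈ 1.333.
The tax multiplier is −c × k ≈ −0.667, so ΔY = k × (−c·ΔT) = (+$73.5 billion) / 0.75 = +$98 billion.

+$98 billion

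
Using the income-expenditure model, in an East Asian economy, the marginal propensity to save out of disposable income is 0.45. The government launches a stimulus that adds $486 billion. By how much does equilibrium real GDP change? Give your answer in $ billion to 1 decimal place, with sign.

MPC = 1 − MPS = 1 − 0.45 = 0.55.
Expenditure multiplier = 1/(1 − MPC) = 1/(1 − 0.55) = 1/0.45 ≈ 2.222.
ΔY = k × ΔG = (+$486 billion) / 0.45 = +$1,080 billion.

+$1,080.0 billion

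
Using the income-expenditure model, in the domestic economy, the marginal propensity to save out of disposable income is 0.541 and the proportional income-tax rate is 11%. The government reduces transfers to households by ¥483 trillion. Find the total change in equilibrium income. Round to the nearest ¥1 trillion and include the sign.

MPC = 1 − MPS = 1 − 0.541 = 0.459.
The transfer change shifts disposable income by −¥483 trillion, so first-round consumption changes by c·ΔTR = 0.459 × (−¥483 trillion) = −¥221.697 trillion.
Expenditure multiplier = 1/(1 − c(1−t)) = 1/(1 − 0.459×0.89) = 1/0.59149 ≈ 1.691.
The transfer multiplier is c × k ≈ 0.776, so ΔY = k × (c·ΔTR) = (−¥221.697 trillion) / 0.59149 ≈ −¥375 trillion.

−¥375 trillion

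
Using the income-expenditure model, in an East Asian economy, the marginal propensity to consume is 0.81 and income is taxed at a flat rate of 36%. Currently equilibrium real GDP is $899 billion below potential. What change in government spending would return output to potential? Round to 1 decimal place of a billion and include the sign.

Spending multiplier = 1/(1 − c(1−t)) = 1/(1 − 0.81×0.64) = 1/0.4816 ≈ 2.076.
Need ΔY = +$899 billion, so ΔG = ΔY/k = (+$899 billion) × 0.4816 ≈ +$433 billion.
The government should increase government spending by $433 billion.

+$433.0 billion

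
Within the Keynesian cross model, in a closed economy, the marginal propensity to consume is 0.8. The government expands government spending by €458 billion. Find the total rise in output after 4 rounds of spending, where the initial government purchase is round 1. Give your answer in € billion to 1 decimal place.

€1,352.0 billion

Round 1 adds ΔG = €458 billion; each later round is MPC = 0.8 times the previous.
After 4 rounds: 458 + 366.4 + 293.12 + 234.496 = ΔG·(1 − c^4)/(1 − c) = 458 × (1 − 0.4096)/0.2 ≈ €1,352 billion.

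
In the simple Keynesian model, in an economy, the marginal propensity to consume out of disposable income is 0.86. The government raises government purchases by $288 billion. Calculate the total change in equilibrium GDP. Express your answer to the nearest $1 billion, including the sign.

Spending multiplier = 1/(1 − MPC) = 1/(1 − 0.86) = 1/0.14 ≈ 7.143.
ΔY = k × ΔG = (+$288 billion) / 0.14 ≈ +$2,057 billion.

+$2,057 billion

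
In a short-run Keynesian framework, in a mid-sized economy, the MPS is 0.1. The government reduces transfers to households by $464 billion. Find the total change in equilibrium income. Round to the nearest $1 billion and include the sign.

−$4,176 billion

MPC = 1 − MPS = 1 − 0.1 = 0.9.
The transfer change shifts disposable income by −$464 billion, so first-round consumption changes by c·ΔTR = 0.9 × (−$464 billion) = −$417.6 billion.
Expenditure multiplier = 1/(1 − MPC) = 1/(1 − 0.9) = 1/0.1 = 10.
The transfer multiplier is c × k = 9, so ΔY = k × (c·ΔTR) = (−$417.6 billion) / 0.1 = −$4,176 billion.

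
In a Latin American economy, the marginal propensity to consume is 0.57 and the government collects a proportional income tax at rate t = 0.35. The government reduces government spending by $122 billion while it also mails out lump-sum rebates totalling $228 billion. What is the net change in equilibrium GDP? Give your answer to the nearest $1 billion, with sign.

+$13 billion

Expenditure multiplier = 1/(1 − c(1−t)) = 1/(1 − 0.57×0.65) = 1/0.6295 ≈ 1.589.
ΔG contributes k·ΔG = (−$122 billion) / 0.6295 ≈ −$193.8 billion.
ΔT of −$228 billion changes first-round spending by −c·ΔT = +$129.96 billion, contributing k·(−c·ΔT) = (+$129.96 billion) / 0.6295 ≈ +$206.4 billion.
Net ΔY = k(ΔG − c·ΔT) = (+$7.96 billion) / 0.6295 ≈ +$13 billion.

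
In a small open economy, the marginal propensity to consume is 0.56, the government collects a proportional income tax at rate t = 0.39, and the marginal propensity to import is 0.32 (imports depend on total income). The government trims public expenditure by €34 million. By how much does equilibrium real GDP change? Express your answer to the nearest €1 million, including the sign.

Government-spending multiplier = 1/(1 − c(1−t) + m) = 1/(1 − 0.56×0.61 + 0.32) = 1/0.9784 ≈ 1.022.
ΔY = k × ΔG = (−€34 million) / 0.9784 ≈ −€35 million.

−€35 million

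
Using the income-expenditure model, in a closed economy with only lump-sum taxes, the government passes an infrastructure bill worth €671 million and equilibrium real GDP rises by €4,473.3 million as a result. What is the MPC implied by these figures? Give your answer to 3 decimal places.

0.850

Implied spending multiplier k = ΔY/ΔG = 4,473.3/671 ≈ 6.6666.
Since k = 1/(1 − MPC), MPC = 1 − 1/k = 1 − ΔG/ΔY = 1 − 671/4,473.3 ≈ 0.850.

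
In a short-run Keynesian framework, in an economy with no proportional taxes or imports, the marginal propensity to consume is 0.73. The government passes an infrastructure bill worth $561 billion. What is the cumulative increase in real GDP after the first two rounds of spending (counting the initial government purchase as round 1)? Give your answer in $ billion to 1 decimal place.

Round 1 adds ΔG = $561 billion; each later round is MPC = 0.73 times the previous.
After 2 rounds: 561 + 409.53 = ΔG·(1 − c^2)/(1 − c) = 561 × (1 − 0.5329)/0.27 ≈ $970.5 billion.

$970.5 billion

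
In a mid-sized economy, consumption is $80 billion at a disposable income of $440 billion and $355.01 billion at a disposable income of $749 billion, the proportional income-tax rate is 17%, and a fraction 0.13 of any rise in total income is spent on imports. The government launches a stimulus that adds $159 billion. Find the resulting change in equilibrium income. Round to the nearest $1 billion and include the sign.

MPC = ΔC/ΔYd = (355.01 − 80)/(749 − 440) = 275.01/309 = 0.89.
Government-spending multiplier = 1/(1 − c(1−t) + m) = 1/(1 − 0.89×0.83 + 0.13) = 1/0.3913 ≈ 2.556.
ΔY = k × ΔG = (+$159 billion) / 0.3913 ≈ +$406 billion.

+$406 billion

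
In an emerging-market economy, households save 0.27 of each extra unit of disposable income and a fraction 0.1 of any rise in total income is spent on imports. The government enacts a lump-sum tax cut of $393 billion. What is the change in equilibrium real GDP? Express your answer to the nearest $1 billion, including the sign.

MPC = 1 − MPS = 1 − 0.27 = 0.73.
A lump-sum tax change of −$393 billion shifts disposable income by +$393 billion; first-round consumption changes by −c × ΔT = −0.73 × (−$393 billion) = +$286.89 billion.
Expenditure multiplier = 1/(1 − c + m) = 1/(1 − 0.73 + 0.1) = 1/0.37 ≈ 2.703.
The tax multiplier is −c × k ≈ −1.973, so ΔY = k × (−c·ΔT) = (+$286.89 billion) / 0.37 ≈ +$775 billion.

+$775 billion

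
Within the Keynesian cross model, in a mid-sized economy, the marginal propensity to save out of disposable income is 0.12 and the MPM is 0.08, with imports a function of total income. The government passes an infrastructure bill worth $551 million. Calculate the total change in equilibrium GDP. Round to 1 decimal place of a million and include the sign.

MPC = 1 − MPS = 1 − 0.12 = 0.88.
Expenditure multiplier = 1/(1 − c + m) = 1/(1 − 0.88 + 0.08) = 1/0.2 = 5.
ΔY = k × ΔG = (+$551 million) / 0.2 = +$2,755 million.

+$2,755.0 million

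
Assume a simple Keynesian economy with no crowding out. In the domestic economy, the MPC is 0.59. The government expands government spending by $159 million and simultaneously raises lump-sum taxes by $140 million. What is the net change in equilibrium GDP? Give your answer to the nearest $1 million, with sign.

Expenditure multiplier = 1/(1 − MPC) = 1/(1 − 0.59) = 1/0.41 ≈ 2.439.
ΔG contributes k·ΔG = (+$159 million) / 0.41 ≈ +$387.8 million.
ΔT of +$140 million changes first-round spending by −c·ΔT = −$82.6 million, contributing k·(−c·ΔT) = (−$82.6 million) / 0.41 ≈ −$201.5 million.
Net ΔY = k(ΔG − c·ΔT) = (+$76.4 million) / 0.41 ≈ +$186 million.

+$186 million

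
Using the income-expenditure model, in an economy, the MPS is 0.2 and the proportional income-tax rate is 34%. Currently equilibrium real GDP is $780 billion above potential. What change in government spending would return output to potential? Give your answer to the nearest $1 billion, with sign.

MPC = 1 − MPS = 1 − 0.2 = 0.8.
Spending multiplier = 1/(1 − c(1−t)) = 1/(1 − 0.8×0.66) = 1/0.472 ≈ 2.119.
Need ΔY = −$780 billion, so ΔG = ΔY/k = (−$780 billion) × 0.472 ≈ −$368 billion.
The government should cut government spending by $368 billion.

−$368 billion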